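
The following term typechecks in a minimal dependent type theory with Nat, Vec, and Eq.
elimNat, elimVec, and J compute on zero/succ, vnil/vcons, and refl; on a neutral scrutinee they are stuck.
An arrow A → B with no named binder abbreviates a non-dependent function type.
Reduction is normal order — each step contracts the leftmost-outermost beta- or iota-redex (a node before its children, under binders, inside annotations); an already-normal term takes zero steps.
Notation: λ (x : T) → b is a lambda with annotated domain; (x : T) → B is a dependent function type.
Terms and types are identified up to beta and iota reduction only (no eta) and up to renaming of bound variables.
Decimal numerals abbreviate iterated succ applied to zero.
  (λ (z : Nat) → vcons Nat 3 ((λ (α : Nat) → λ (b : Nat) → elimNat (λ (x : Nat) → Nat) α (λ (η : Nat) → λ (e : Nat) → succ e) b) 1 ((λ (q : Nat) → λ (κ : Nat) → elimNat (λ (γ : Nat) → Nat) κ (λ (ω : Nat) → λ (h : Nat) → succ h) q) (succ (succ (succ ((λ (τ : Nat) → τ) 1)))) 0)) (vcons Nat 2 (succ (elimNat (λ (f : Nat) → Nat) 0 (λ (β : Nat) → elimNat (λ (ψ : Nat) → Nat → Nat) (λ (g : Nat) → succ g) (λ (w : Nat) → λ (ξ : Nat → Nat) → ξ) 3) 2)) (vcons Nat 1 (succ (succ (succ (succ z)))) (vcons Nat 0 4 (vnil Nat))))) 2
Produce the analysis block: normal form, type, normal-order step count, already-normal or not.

reduced normal form:
  vcons Nat 3 5 (vcons Nat 2 3 (vcons Nat 1 6 (vcons Nat 0 4 (vnil Nat))))
the term's type:
  Vec Nat 4
reduction steps (normal order): 59
started in normal form: no
first contracted redex: a beta-redex


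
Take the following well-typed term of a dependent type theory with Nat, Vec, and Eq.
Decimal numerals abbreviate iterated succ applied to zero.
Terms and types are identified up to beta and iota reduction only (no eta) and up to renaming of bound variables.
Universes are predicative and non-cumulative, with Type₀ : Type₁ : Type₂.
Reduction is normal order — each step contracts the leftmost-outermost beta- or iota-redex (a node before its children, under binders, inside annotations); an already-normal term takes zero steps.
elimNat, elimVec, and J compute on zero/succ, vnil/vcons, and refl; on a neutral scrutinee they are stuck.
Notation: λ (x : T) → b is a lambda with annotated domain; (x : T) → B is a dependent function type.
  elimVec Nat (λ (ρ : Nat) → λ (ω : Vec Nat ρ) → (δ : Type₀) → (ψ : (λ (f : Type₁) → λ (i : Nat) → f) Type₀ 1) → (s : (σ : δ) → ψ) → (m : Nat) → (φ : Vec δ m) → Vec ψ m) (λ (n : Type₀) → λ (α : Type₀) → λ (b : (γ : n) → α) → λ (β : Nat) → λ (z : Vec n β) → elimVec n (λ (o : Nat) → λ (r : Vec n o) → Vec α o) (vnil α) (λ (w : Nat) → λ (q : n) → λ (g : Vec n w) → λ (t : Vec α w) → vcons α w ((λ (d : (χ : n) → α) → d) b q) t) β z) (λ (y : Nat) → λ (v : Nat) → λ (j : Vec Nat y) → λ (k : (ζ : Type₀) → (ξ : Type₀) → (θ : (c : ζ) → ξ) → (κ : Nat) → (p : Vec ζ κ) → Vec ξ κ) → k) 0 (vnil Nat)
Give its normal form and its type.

normal form:
  λ (ρ : Type₀) → λ (ω : Type₀) → λ (δ : (ψ : ρ) → ω) → λ (f : Nat) → λ (i : Vec ρ f) → elimVec ρ (λ (s : Nat) → λ (σ : Vec ρ s) → Vec ω s) (vnil ω) (λ (m : Nat) → λ (φ : ρ) → λ (n : Vec ρ m) → λ (α : Vec ω m) → vcons ω m (δ φ) α) f i
type:
  (ρ : Type₀) → (ω : Type₀) → (δ : (ψ : ρ) → ω) → (f : Nat) → (i : Vec ρ f) → Vec ω f


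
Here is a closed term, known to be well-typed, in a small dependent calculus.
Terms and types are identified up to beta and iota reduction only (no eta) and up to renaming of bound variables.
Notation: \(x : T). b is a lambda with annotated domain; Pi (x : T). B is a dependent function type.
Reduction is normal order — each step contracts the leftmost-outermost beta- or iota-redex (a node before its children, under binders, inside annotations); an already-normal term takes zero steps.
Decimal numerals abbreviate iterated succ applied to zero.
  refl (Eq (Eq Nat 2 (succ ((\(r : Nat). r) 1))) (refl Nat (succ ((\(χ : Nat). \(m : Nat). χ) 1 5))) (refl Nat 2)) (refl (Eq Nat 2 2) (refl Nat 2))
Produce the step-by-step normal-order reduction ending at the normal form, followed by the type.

normal-order reduction:
  refl (Eq (Eq Nat 2 (succ ((\(r : Nat). r) 1))) (refl Nat (succ ((\(χ : Nat). \(m : Nat). χ) 1 5))) (refl Nat 2)) (refl (Eq Nat 2 2) (refl Nat 2))
  ~> refl (Eq (Eq Nat 2 2) (refl Nat (succ ((\(r : Nat). \(χ : Nat). r) 1 5))) (refl Nat 2)) (refl (Eq Nat 2 2) (refl Nat 2))
  ~> refl (Eq (Eq Nat 2 2) (refl Nat (succ ((\(r : Nat). 1) 5))) (refl Nat 2)) (refl (Eq Nat 2 2) (refl Nat 2))
  ~> refl (Eq (Eq Nat 2 2) (refl Nat 2) (refl Nat 2)) (refl (Eq Nat 2 2) (refl Nat 2))
the term's type:
  Eq (Eq (Eq Nat 2 2) (refl Nat 2) (refl Nat 2)) (refl (Eq Nat 2 2) (refl Nat 2)) (refl (Eq Nat 2 2) (refl Nat 2))


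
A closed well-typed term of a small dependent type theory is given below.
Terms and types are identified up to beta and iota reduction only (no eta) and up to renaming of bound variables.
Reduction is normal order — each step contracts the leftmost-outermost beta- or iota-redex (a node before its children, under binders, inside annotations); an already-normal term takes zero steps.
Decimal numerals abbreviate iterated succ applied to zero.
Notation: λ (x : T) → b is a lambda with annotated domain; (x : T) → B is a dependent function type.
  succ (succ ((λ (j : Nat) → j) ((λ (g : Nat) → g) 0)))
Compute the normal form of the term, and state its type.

reduced normal form:
  2
type:
  Nat


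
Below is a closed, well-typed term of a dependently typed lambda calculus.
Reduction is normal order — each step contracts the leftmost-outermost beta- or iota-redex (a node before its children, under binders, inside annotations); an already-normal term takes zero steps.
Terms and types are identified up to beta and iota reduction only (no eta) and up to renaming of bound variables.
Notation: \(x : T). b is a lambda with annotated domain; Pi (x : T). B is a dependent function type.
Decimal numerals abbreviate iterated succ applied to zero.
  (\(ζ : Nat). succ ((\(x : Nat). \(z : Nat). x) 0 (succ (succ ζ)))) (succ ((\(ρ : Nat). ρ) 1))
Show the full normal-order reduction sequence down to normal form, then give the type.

reduction (normal order):
  (\(ζ : Nat). succ ((\(x : Nat). \(z : Nat). x) 0 (succ (succ ζ)))) (succ ((\(ρ : Nat). ρ) 1))
  ~> succ ((\(ζ : Nat). \(x : Nat). ζ) 0 (succ (succ (succ ((\(z : Nat). z) 1)))))
  ~> succ ((\(ζ : Nat). 0) (succ (succ (succ ((\(x : Nat). x) 1)))))
  ~> 1
the term's type:
  Nat


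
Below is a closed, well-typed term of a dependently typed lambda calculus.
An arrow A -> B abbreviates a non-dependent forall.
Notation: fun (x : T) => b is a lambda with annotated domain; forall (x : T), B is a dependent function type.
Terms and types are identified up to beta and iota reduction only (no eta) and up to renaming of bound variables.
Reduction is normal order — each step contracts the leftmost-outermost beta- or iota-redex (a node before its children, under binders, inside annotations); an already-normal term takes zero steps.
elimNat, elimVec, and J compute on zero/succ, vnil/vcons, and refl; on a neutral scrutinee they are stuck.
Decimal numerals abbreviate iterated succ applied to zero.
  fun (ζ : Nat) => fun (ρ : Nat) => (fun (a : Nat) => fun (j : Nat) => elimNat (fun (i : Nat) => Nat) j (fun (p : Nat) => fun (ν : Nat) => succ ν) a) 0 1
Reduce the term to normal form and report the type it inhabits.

normal form:
  fun (ζ : Nat) => fun (ρ : Nat) => 1
the term's type:
  Nat -> Nat -> Nat


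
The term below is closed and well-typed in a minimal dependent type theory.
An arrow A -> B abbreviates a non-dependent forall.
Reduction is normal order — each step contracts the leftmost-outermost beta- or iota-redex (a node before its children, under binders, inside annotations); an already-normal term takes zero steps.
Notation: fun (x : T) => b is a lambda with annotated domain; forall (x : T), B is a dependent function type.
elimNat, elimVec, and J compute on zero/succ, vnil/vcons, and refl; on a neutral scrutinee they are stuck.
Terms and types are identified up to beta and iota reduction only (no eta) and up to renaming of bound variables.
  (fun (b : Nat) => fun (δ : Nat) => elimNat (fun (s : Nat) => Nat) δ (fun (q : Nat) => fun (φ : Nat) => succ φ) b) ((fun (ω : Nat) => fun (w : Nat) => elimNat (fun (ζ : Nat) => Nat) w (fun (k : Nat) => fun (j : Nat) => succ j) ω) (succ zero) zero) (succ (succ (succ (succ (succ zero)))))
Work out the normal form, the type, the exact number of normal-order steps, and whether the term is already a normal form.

reduced normal form:
  succ (succ (succ (succ (succ (succ zero)))))
type:
  Nat
normal-order step count: 12
term was already normal: no
first contracted redex: a beta-redex


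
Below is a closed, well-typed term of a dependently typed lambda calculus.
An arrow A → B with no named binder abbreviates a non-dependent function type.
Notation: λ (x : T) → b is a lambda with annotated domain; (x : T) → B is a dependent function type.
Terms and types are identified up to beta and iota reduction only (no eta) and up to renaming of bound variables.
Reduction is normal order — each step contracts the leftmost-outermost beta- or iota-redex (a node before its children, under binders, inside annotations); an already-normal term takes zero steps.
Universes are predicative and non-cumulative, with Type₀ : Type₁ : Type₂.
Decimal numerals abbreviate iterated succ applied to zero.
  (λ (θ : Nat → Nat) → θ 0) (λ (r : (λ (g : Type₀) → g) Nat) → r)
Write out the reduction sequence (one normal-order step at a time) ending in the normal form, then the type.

normal-order reduction:
  (λ (θ : Nat → Nat) → θ 0) (λ (r : (λ (g : Type₀) → g) Nat) → r)
  ~> (λ (θ : (λ (r : Type₀) → r) Nat) → θ) 0
  ~> 0
type:
  Nat


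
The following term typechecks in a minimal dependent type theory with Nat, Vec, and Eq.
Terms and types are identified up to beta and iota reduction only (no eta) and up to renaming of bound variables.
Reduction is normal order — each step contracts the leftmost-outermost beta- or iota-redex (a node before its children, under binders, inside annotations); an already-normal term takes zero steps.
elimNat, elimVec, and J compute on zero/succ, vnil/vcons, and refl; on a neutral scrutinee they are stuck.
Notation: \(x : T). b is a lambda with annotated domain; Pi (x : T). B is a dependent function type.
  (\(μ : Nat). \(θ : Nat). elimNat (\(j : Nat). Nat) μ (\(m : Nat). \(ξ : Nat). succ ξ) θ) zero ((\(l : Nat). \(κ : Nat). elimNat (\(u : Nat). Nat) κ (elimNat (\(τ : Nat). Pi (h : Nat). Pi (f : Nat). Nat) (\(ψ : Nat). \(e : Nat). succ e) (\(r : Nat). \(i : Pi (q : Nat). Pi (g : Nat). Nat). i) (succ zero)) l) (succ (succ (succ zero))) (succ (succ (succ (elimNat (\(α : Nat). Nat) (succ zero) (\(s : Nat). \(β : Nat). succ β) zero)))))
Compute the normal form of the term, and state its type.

reduced normal form:
  succ (succ (succ (succ (succ (succ (succ zero))))))
the term's type:
  Nat
observation: reduction starts at a beta-redex, and 49 normal-order steps reach the normal form.


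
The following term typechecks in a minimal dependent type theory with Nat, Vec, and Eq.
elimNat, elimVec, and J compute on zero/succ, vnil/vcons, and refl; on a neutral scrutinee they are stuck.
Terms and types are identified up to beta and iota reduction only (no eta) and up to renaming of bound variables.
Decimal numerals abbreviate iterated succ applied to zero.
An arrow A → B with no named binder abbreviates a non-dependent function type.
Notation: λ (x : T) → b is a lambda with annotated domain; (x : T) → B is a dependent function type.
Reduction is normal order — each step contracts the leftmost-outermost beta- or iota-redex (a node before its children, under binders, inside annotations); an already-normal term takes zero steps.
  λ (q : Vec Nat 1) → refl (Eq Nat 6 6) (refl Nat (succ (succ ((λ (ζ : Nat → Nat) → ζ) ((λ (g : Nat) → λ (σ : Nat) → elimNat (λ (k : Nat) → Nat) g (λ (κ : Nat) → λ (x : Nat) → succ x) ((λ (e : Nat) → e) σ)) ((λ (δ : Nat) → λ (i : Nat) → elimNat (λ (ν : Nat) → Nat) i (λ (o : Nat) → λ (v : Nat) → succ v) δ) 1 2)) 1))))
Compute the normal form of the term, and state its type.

reduced normal form:
  λ (q : Vec Nat 1) → refl (Eq Nat 6 6) (refl Nat 6)
the term's type:
  Vec Nat 1 → Eq (Eq Nat 6 6) (refl Nat 6) (refl Nat 6)
observation: 14 normal-order steps separate the term from its normal form.


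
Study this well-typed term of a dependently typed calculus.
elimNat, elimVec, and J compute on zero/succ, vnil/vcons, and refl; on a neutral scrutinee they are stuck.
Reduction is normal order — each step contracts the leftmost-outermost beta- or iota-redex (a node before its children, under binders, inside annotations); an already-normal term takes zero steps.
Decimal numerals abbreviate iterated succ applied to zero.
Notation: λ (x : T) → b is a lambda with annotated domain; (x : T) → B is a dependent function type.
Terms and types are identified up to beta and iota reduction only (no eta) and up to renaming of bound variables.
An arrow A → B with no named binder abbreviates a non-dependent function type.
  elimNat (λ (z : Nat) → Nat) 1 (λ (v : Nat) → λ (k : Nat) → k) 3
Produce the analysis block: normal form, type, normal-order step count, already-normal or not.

normal form:
  1
inferred type:
  Nat
steps to reach normal form (normal order): 10
term was already normal: no
first redex: an elimNat iota-redex


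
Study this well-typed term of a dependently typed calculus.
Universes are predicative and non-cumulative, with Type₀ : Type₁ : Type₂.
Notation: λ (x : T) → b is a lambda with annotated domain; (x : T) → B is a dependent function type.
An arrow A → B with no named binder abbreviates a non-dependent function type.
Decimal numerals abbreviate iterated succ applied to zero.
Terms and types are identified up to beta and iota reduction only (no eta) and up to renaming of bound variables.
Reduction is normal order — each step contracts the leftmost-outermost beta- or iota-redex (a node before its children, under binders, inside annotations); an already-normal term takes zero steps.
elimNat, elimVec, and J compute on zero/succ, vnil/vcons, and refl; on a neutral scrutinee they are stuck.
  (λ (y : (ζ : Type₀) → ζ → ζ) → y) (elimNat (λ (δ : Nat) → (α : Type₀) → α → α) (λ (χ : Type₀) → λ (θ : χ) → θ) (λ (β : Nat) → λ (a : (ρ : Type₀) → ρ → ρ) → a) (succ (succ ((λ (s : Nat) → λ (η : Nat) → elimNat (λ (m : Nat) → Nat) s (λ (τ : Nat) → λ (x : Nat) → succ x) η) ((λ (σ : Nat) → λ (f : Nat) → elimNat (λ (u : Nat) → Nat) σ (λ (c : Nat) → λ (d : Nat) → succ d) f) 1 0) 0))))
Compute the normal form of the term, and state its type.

resulting normal form:
  λ (y : Type₀) → λ (ζ : y) → ζ
inferred type:
  (y : Type₀) → y → y
observation: 17 normal-order steps normalize the term, beginning with a beta-redex.


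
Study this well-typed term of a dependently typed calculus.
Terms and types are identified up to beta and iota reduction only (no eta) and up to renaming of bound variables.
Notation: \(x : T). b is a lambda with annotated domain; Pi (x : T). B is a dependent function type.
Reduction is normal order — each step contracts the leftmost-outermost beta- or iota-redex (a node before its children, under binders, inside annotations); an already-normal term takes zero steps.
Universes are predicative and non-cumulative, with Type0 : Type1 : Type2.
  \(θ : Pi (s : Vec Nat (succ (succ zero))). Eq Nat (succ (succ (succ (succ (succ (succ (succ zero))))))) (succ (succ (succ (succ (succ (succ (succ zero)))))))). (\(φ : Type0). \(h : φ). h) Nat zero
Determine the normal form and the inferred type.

reduced normal form:
  \(θ : Pi (s : Vec Nat (succ (succ zero))). Eq Nat (succ (succ (succ (succ (succ (succ (succ zero))))))) (succ (succ (succ (succ (succ (succ (succ zero)))))))). zero
inferred type:
  Pi (θ : Pi (s : Vec Nat (succ (succ zero))). Eq Nat (succ (succ (succ (succ (succ (succ (succ zero))))))) (succ (succ (succ (succ (succ (succ (succ zero)))))))). Nat


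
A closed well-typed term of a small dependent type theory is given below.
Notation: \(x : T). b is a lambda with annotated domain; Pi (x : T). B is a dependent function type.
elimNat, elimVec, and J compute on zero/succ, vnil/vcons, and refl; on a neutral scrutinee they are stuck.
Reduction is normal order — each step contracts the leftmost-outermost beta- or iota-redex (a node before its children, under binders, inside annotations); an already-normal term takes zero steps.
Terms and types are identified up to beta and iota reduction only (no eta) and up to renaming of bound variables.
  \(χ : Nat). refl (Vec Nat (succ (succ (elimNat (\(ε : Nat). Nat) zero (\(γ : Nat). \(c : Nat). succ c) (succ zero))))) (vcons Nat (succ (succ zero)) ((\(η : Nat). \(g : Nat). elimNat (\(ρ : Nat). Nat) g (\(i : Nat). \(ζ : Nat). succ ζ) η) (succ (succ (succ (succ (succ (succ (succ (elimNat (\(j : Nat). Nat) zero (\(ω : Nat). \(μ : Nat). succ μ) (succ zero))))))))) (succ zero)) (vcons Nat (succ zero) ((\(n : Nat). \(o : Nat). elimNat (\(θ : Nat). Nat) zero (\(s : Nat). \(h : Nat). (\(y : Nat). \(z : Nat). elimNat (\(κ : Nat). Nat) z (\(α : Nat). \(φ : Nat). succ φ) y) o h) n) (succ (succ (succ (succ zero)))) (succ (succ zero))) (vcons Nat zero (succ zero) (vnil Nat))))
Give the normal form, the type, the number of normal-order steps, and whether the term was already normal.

reduced normal form:
  \(χ : Nat). refl (Vec Nat (succ (succ (succ zero)))) (vcons Nat (succ (succ zero)) (succ (succ (succ (succ (succ (succ (succ (succ (succ zero))))))))) (vcons Nat (succ zero) (succ (succ (succ (succ (succ (succ (succ (succ zero)))))))) (vcons Nat zero (succ zero) (vnil Nat))))
the term's type:
  Pi (χ : Nat). Eq (Vec Nat (succ (succ (succ zero)))) (vcons Nat (succ (succ zero)) (succ (succ (succ (succ (succ (succ (succ (succ (succ zero))))))))) (vcons Nat (succ zero) (succ (succ (succ (succ (succ (succ (succ (succ zero)))))))) (vcons Nat zero (succ zero) (vnil Nat)))) (vcons Nat (succ (succ zero)) (succ (succ (succ (succ (succ (succ (succ (succ (succ zero))))))))) (vcons Nat (succ zero) (succ (succ (succ (succ (succ (succ (succ (succ zero)))))))) (vcons Nat zero (succ zero) (vnil Nat))))
steps to reach normal form (normal order): 86
started in normal form: no
first contracted redex: an elimNat iota-redex


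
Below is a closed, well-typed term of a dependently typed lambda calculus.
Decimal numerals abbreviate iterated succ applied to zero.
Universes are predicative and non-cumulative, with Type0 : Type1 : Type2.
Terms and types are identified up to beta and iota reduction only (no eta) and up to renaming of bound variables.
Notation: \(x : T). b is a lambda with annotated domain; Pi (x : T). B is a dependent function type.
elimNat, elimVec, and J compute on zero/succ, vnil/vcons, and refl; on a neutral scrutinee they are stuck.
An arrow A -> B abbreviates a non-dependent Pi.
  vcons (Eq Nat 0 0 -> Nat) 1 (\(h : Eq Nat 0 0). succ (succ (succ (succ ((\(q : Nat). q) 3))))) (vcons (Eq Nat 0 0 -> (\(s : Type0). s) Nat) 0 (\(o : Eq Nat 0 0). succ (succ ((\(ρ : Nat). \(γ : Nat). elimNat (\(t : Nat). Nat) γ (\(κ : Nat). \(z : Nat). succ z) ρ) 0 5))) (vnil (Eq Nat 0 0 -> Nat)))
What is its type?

the term's type:
  Vec (Eq Nat 0 0 -> Nat) 2


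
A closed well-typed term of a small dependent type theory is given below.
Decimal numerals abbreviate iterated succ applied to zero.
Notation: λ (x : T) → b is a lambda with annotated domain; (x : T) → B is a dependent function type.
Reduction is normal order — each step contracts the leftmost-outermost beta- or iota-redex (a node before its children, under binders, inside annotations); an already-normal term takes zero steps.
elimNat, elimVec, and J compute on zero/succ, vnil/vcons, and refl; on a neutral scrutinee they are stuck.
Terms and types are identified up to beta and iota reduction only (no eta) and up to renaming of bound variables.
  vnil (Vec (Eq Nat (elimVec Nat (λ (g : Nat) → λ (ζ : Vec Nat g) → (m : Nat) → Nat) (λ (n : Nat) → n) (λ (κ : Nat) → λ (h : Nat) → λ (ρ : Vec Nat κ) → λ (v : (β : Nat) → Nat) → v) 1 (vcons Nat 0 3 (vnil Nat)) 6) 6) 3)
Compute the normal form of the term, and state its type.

reduced normal form:
  vnil (Vec (Eq Nat 6 6) 3)
type:
  Vec (Vec (Eq Nat 6 6) 3) 0
observation: 7 normal-order steps separate the term from its normal form.


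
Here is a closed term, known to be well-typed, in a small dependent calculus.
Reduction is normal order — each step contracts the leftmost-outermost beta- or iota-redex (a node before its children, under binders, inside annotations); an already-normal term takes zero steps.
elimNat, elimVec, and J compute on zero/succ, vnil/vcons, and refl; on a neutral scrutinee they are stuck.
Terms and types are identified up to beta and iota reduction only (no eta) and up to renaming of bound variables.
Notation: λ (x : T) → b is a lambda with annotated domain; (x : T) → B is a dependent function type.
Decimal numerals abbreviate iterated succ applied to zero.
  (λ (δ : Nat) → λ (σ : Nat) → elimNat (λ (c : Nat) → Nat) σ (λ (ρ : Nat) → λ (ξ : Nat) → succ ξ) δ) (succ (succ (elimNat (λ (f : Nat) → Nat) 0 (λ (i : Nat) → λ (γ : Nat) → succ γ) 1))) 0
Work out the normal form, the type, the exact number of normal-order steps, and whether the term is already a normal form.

resulting normal form:
  3
inferred type:
  Nat
normal-order step count: 16
term was already normal: no
first redex: a beta-redex


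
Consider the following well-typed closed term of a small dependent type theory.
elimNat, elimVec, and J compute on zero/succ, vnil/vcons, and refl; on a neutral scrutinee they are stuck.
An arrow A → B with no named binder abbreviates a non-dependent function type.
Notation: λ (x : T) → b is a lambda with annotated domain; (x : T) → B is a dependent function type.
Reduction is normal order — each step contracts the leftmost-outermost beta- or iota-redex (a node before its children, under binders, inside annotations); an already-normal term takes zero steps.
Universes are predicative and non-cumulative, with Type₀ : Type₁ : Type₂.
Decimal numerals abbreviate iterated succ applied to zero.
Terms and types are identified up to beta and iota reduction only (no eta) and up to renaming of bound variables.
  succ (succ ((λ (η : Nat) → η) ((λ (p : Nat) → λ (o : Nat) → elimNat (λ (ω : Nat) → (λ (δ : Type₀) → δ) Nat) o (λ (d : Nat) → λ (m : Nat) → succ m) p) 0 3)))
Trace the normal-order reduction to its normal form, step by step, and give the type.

normal-order reduction sequence:
  succ (succ ((λ (η : Nat) → η) ((λ (p : Nat) → λ (o : Nat) → elimNat (λ (ω : Nat) → (λ (δ : Type₀) → δ) Nat) o (λ (d : Nat) → λ (m : Nat) → succ m) p) 0 3)))
  ~> succ (succ ((λ (η : Nat) → λ (p : Nat) → elimNat (λ (o : Nat) → (λ (ω : Type₀) → ω) Nat) p (λ (δ : Nat) → λ (d : Nat) → succ d) η) 0 3))
  ~> succ (succ ((λ (η : Nat) → elimNat (λ (p : Nat) → (λ (o : Type₀) → o) Nat) η (λ (ω : Nat) → λ (δ : Nat) → succ δ) 0) 3))
  ~> succ (succ (elimNat (λ (η : Nat) → (λ (p : Type₀) → p) Nat) 3 (λ (o : Nat) → λ (ω : Nat) → succ ω) 0))
  ~> 5
the term's type:
  Nat


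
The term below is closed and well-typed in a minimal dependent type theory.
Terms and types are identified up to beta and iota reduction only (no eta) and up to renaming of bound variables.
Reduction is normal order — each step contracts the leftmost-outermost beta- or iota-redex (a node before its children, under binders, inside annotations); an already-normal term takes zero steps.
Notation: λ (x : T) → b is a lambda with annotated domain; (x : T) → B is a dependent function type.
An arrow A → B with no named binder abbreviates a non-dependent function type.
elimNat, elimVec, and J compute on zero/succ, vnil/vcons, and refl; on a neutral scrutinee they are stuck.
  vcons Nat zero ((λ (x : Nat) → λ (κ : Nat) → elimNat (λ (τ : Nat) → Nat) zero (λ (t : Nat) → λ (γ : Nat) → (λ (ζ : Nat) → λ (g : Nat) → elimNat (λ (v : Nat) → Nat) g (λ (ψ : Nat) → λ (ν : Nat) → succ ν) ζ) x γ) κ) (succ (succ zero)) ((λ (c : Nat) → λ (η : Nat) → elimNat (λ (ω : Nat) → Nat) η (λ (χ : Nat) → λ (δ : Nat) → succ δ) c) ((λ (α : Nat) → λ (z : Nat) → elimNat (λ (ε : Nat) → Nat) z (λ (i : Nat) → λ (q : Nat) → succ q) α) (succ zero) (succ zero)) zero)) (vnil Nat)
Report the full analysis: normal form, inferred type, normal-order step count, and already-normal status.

normal form:
  vcons Nat zero (succ (succ (succ (succ zero)))) (vnil Nat)
type:
  Vec Nat (succ zero)
normal-order step count: 33
already normal: no
first redex: a beta-redex


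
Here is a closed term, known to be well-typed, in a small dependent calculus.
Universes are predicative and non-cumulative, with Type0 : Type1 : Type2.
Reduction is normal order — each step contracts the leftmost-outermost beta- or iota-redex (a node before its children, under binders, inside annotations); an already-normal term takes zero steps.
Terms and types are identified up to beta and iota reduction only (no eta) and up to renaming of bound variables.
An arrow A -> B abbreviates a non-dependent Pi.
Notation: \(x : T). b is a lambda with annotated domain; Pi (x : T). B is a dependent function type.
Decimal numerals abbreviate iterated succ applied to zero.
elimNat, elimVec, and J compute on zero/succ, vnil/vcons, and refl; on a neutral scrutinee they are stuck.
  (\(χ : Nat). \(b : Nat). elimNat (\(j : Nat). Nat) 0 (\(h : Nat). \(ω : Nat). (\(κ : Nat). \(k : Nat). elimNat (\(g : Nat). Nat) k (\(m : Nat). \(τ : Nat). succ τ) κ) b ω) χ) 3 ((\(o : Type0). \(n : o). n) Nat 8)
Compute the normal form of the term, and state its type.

reduced normal form:
  24
inferred type:
  Nat
observation: 99 normal-order steps separate the term from its normal form.


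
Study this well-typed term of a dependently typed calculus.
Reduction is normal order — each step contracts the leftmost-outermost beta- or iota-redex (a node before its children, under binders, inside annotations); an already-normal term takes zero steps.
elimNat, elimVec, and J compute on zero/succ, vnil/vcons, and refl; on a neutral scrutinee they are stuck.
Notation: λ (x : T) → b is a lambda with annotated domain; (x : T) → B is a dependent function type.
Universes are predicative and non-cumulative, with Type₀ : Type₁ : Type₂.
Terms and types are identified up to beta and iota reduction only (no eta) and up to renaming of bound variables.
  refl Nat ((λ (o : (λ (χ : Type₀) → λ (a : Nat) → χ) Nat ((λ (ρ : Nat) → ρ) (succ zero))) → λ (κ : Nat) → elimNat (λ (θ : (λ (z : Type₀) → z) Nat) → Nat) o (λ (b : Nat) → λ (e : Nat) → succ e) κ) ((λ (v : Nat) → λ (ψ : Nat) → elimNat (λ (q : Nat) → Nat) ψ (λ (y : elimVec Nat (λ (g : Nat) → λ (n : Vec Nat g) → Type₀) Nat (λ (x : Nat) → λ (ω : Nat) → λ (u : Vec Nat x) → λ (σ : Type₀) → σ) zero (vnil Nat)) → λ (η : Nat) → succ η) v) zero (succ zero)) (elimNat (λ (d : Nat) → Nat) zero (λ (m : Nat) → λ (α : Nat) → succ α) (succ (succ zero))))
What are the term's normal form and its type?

reduced normal form:
  refl Nat (succ (succ (succ zero)))
type:
  Eq Nat (succ (succ (succ zero))) (succ (succ (succ zero)))
observation: reduction starts at a beta-redex, and 20 normal-order steps reach the normal form.


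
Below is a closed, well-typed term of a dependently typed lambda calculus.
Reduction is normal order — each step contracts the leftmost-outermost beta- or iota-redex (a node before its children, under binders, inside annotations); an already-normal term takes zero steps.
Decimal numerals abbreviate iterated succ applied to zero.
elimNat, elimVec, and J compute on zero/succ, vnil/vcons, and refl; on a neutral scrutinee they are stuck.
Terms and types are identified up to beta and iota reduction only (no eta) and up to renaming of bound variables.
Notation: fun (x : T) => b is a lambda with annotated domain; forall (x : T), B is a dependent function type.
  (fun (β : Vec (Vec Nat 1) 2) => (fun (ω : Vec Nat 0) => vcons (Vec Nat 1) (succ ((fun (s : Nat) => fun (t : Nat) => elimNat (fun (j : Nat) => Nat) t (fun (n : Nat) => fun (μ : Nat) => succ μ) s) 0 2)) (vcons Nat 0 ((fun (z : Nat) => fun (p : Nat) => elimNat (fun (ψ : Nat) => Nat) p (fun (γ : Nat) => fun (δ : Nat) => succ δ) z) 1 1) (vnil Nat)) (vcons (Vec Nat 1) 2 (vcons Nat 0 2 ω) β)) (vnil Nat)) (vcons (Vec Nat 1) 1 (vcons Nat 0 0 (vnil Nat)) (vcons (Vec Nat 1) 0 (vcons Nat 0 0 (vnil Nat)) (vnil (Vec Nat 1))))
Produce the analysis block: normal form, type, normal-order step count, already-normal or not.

normal form:
  vcons (Vec Nat 1) 3 (vcons Nat 0 2 (vnil Nat)) (vcons (Vec Nat 1) 2 (vcons Nat 0 2 (vnil Nat)) (vcons (Vec Nat 1) 1 (vcons Nat 0 0 (vnil Nat)) (vcons (Vec Nat 1) 0 (vcons Nat 0 0 (vnil Nat)) (vnil (Vec Nat 1)))))
inferred type:
  Vec (Vec Nat 1) 4
steps to reach normal form (normal order): 11
already normal: no
first redex: a beta-redex


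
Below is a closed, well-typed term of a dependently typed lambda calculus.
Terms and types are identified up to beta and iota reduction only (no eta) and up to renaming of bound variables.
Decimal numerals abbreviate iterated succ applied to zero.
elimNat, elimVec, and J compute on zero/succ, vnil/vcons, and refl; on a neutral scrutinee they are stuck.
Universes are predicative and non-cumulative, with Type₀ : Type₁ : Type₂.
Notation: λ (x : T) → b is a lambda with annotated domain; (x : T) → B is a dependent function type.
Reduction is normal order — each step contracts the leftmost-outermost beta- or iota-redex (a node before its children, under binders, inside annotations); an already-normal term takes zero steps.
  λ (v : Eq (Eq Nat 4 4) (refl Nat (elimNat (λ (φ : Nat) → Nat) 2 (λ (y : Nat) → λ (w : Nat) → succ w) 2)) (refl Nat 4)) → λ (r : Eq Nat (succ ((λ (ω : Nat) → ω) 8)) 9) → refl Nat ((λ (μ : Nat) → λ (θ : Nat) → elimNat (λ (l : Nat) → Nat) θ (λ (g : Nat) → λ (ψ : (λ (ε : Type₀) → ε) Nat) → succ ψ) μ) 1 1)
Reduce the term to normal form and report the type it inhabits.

resulting normal form:
  λ (v : Eq (Eq Nat 4 4) (refl Nat 4) (refl Nat 4)) → λ (φ : Eq Nat 9 9) → refl Nat 2
inferred type:
  (v : Eq (Eq Nat 4 4) (refl Nat 4) (refl Nat 4)) → (φ : Eq Nat 9 9) → Eq Nat 2 2
observation: the leftmost-outermost redex is an elimNat iota-redex, and normalization takes 14 steps.


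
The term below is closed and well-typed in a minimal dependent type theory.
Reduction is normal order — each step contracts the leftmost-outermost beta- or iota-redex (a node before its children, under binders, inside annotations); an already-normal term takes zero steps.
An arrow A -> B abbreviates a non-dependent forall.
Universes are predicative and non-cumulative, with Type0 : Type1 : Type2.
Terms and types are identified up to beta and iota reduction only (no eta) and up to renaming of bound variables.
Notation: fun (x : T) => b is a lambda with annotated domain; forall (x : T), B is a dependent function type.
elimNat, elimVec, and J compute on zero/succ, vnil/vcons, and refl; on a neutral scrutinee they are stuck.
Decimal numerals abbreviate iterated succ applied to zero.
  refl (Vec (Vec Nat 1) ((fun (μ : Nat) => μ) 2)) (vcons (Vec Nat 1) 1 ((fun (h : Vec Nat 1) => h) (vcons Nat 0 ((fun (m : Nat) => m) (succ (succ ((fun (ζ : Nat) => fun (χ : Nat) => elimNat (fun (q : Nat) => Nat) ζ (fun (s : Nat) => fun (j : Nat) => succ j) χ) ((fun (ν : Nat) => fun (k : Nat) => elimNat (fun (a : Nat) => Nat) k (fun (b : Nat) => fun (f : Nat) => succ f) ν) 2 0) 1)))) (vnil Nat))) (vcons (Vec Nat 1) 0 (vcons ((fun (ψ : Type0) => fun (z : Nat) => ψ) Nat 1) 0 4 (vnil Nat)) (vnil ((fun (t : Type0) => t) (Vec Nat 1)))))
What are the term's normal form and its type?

reduced normal form:
  refl (Vec (Vec Nat 1) 2) (vcons (Vec Nat 1) 1 (vcons Nat 0 5 (vnil Nat)) (vcons (Vec Nat 1) 0 (vcons Nat 0 4 (vnil Nat)) (vnil (Vec Nat 1))))
the term's type:
  Eq (Vec (Vec Nat 1) 2) (vcons (Vec Nat 1) 1 (vcons Nat 0 5 (vnil Nat)) (vcons (Vec Nat 1) 0 (vcons Nat 0 4 (vnil Nat)) (vnil (Vec Nat 1)))) (vcons (Vec Nat 1) 1 (vcons Nat 0 5 (vnil Nat)) (vcons (Vec Nat 1) 0 (vcons Nat 0 4 (vnil Nat)) (vnil (Vec Nat 1))))


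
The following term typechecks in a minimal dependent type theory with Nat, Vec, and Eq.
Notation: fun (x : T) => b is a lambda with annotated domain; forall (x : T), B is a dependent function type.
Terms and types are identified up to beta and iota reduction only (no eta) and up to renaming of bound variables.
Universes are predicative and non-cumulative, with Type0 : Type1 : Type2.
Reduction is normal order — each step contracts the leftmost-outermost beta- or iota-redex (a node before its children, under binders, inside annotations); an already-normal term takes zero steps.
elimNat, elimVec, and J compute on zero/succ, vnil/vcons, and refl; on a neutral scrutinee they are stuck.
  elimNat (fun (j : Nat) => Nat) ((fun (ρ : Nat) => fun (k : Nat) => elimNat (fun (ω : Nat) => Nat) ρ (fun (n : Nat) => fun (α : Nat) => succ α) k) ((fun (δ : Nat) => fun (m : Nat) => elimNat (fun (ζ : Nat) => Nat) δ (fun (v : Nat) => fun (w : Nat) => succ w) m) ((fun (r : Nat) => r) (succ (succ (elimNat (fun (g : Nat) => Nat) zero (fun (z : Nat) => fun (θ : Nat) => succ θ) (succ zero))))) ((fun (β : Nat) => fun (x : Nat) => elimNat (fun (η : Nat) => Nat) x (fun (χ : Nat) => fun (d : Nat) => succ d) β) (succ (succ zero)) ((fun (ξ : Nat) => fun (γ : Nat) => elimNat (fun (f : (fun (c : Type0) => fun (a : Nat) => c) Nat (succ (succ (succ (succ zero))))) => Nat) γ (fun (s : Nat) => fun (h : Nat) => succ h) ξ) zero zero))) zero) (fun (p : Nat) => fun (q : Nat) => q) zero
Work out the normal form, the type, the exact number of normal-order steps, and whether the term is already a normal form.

resulting normal form:
  succ (succ (succ (succ (succ zero))))
the term's type:
  Nat
reduction steps (normal order): 30
already normal: no
first contracted redex: an elimNat iota-redex


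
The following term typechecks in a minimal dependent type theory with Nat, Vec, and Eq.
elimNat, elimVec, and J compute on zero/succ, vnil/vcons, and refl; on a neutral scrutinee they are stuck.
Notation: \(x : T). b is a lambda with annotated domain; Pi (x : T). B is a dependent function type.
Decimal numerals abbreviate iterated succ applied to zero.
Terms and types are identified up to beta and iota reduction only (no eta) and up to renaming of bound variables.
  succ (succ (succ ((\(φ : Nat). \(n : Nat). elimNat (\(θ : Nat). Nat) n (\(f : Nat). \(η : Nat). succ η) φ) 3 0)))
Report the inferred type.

type:
  Nat


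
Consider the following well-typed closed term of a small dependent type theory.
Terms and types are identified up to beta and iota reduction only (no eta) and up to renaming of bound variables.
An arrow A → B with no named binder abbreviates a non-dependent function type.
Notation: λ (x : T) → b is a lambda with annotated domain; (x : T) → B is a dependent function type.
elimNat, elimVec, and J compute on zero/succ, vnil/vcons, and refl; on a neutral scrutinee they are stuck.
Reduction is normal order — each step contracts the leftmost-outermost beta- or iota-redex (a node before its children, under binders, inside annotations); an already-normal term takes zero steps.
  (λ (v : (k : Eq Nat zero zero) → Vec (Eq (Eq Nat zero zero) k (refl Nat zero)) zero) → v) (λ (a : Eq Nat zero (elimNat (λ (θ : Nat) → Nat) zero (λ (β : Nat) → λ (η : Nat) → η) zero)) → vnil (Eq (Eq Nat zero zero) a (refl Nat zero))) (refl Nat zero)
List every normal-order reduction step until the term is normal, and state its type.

reduction (normal order):
  (λ (v : (k : Eq Nat zero zero) → Vec (Eq (Eq Nat zero zero) k (refl Nat zero)) zero) → v) (λ (a : Eq Nat zero (elimNat (λ (θ : Nat) → Nat) zero (λ (β : Nat) → λ (η : Nat) → η) zero)) → vnil (Eq (Eq Nat zero zero) a (refl Nat zero))) (refl Nat zero)
  ~> (λ (v : Eq Nat zero (elimNat (λ (k : Nat) → Nat) zero (λ (a : Nat) → λ (θ : Nat) → θ) zero)) → vnil (Eq (Eq Nat zero zero) v (refl Nat zero))) (refl Nat zero)
  ~> vnil (Eq (Eq Nat zero zero) (refl Nat zero) (refl Nat zero))
inferred type:
  Vec (Eq (Eq Nat zero zero) (refl Nat zero) (refl Nat zero)) zero


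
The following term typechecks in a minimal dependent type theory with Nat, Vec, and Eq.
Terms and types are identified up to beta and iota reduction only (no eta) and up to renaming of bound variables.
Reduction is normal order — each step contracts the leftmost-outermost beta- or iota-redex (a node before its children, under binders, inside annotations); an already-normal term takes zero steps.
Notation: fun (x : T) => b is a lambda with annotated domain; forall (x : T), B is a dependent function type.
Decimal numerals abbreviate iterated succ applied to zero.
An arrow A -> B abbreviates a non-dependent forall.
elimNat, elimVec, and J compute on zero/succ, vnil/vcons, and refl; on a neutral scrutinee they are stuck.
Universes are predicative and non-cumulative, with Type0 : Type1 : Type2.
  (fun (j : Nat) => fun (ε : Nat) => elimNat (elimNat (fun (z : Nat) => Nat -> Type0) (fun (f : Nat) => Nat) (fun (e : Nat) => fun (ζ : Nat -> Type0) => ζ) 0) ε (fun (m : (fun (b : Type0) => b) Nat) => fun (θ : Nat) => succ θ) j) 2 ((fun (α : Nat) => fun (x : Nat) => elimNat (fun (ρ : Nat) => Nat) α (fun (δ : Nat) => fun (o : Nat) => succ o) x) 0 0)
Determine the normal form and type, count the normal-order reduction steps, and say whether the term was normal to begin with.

reduced normal form:
  2
inferred type:
  Nat
steps to reach normal form (normal order): 12
started in normal form: no
first redex: a beta-redex


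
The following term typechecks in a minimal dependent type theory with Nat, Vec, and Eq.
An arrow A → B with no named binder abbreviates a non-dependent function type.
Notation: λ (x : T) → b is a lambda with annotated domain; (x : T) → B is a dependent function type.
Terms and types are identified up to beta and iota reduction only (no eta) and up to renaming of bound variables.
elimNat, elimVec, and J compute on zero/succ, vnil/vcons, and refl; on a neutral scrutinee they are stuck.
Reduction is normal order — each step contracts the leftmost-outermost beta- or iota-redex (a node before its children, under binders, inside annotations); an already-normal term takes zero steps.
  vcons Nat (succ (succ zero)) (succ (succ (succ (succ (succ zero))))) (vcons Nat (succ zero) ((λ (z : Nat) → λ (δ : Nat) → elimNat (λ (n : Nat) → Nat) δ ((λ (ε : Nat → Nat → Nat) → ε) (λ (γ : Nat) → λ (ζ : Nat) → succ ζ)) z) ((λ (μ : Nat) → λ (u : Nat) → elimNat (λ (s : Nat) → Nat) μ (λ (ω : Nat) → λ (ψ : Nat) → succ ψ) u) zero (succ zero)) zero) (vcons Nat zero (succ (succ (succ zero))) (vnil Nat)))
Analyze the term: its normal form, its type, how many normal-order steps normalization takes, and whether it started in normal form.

normal form:
  vcons Nat (succ (succ zero)) (succ (succ (succ (succ (succ zero))))) (vcons Nat (succ zero) (succ zero) (vcons Nat zero (succ (succ (succ zero))) (vnil Nat)))
the term's type:
  Vec Nat (succ (succ (succ zero)))
normal-order step count: 13
already normal: no
first contracted redex: a beta-redex


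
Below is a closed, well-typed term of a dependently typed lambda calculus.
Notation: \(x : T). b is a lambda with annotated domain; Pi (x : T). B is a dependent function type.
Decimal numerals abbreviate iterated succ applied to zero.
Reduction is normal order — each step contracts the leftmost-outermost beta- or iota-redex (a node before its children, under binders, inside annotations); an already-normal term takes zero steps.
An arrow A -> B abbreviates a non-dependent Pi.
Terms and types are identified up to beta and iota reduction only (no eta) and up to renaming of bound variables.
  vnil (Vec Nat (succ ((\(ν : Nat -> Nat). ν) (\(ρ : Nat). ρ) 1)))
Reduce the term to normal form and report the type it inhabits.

reduced normal form:
  vnil (Vec Nat 2)
the term's type:
  Vec (Vec Nat 2) 0
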